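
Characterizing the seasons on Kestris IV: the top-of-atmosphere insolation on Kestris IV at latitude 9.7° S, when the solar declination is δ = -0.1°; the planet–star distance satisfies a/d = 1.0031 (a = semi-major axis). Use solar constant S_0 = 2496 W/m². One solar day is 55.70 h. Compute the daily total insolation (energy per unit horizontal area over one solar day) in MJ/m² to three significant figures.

cos h₀ = −tan(-9.7°) tan(-0.100°) = -0.0003, h₀ = 1.5711 rad.
Bracket: h₀ sin ϕ sin δ + cos ϕ cos δ sin h₀ = 1.5711×-0.16849×-0.00175 + 0.98570×1.00000×1.00000 = 0.000463 + 0.985700 = 0.986163.
Inverse-square distance factor (a/d)² = 1.0031² = 1.006210.
Q̄ = (S_0/π) × 1.006210 × [bracket] = (2496/π) × 1.006210 × 0.986163 = 788.37 W/m².
Daily total = Q̄ × 55.70 h × 3600 s/h = 788.37 × 55.70 × 3600 / 10⁶ = 158.1 MJ/m².

158 MJ/m²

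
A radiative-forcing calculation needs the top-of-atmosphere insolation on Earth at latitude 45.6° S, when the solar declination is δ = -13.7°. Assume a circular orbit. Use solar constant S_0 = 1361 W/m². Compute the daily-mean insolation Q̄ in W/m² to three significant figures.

cos h₀ = −tan(-45.6°) tan(-13.700°) = -0.2489, h₀ = 1.8224 rad.
Bracket: h₀ sin ϕ sin δ + cos ϕ cos δ sin h₀ = 1.8224×-0.71447×-0.23684 + 0.69966×0.97155×0.96852 = 0.308378 + 0.658356 = 0.966734.
Q̄ = (S_0/π) × [bracket] = (1361/π) × 0.966734 = 418.8 W/m².

Q̄ ≈ 419 W/m²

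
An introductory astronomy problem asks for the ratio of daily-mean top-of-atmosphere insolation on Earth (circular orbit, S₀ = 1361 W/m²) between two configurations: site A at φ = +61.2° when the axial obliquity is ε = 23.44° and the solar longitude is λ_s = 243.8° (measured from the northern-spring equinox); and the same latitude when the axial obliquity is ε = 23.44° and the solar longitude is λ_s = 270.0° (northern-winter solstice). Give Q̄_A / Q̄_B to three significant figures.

— Configuration A (φ=+61.2°):
Solar declination: sin δ = sin ε · sin λ_s = sin 23.44° × sin 243.8° = -0.35692, so δ = -20.911°.
cos H₀ = −tan(+61.2°) tan(-20.911°) = 0.6950, H₀ = 0.8024 rad.
Bracket: H₀ sin φ sin δ + cos φ cos δ sin H₀ = 0.8024×0.87631×-0.35692 + 0.48175×0.93414×0.71900 = -0.250969 + 0.323566 = 0.072597.
Q̄ = (S₀/π) × [bracket] = (1361/π) × 0.072597 = 31.450 W/m².
— Configuration B (φ=+61.2°):
Solar declination: sin δ = sin ε · sin λ_s = sin 23.44° × sin 270.0° = -0.39779, so δ = -23.440°.
cos H₀ = −tan(+61.2°) tan(-23.440°) = 0.7887, H₀ = 0.6622 rad.
Bracket: H₀ sin φ sin δ + cos φ cos δ sin H₀ = 0.6622×0.87631×-0.39779 + 0.48175×0.91748×0.61483 = -0.230835 + 0.271752 = 0.040917.
Q̄ = (S₀/π) × [bracket] = (1361/π) × 0.040917 = 17.726 W/m².
Ratio Q̄_A / Q̄_B = 31.450 / 17.726 = 1.774.

Q̄_A / Q̄_B ≈ 1.77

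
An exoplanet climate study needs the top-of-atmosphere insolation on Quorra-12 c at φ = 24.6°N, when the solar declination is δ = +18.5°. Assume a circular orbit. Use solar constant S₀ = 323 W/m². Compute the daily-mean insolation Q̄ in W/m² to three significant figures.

cos H₀ = −tan(+24.6°) tan(+18.500°) = -0.1532, H₀ = 1.7246 rad.
Bracket: H₀ sin φ sin δ + cos φ cos δ sin H₀ = 1.7246×0.41628×0.31730 + 0.90924×0.94832×0.98820 = 0.227795 + 0.852076 = 1.079871.
Q̄ = (S₀/π) × [bracket] = (323/π) × 1.079871 = 111.0 W/m².

Q̄ ≈ 111 W/m²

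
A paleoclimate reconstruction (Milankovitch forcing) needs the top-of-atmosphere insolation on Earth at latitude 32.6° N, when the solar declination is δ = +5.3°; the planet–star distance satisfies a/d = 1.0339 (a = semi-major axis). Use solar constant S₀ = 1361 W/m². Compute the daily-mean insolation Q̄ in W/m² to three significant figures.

Q̄ ≈ 425 W/m²

cos H₀ = −tan(+32.6°) tan(+5.300°) = -0.0593, H₀ = 1.6302 rad.
Bracket: H₀ sin φ sin δ + cos φ cos δ sin H₀ = 1.6302×0.53877×0.09237 + 0.84245×0.99572×0.99824 = 0.081129 + 0.837368 = 0.918497.
Inverse-square distance factor (a/d)² = 1.0339² = 1.068949.
Q̄ = (S₀/π) × 1.068949 × [bracket] = (1361/π) × 1.068949 × 0.918497 = 425.3 W/m².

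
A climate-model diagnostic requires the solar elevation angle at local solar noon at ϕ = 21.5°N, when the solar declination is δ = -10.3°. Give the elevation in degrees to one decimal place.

58.2°

At local noon the hour angle is zero, so the zenith angle equals |ϕ − δ| = |+21.5° − (-10.300°)| = 31.800°.
Elevation = 90° − 31.800° = 58.2°.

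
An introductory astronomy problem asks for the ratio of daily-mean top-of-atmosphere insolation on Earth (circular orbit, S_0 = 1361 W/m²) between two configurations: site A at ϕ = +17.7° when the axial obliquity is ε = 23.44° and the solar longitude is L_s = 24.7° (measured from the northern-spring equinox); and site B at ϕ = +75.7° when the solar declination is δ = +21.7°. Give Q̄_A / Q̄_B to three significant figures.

Q̄_A / Q̄_B ≈ 0.906

— Configuration A (ϕ=+17.7°):
Solar declination: sin δ = sin ε · sin L_s = sin 23.44° × sin 24.7° = 0.16622, so δ = +9.568°.
cos h₀ = −tan(+17.7°) tan(+9.568°) = -0.0538, h₀ = 1.6246 rad.
Bracket: h₀ sin ϕ sin δ + cos ϕ cos δ sin h₀ = 1.6246×0.30403×0.16622 + 0.95266×0.98609×0.99855 = 0.082101 + 0.938046 = 1.020147.
Q̄ = (S_0/π) × [bracket] = (1361/π) × 1.020147 = 441.95 W/m².
— Configuration B (ϕ=+75.7°):
cos h₀ = −tan(+75.7°) tan(+21.700°) = -1.5612 ≤ −1 ⇒ polar day, h₀ = π.
Bracket: h₀ sin ϕ sin δ + cos ϕ cos δ sin h₀ = 3.1416×0.96902×0.36975 + 0.24700×0.92913×0.00000 = 1.125620 + 0.000000 = 1.125620.
Q̄ = (S_0/π) × [bracket] = (1361/π) × 1.125620 = 487.64 W/m².
Ratio Q̄_A / Q̄_B = 441.95 / 487.64 = 0.9063.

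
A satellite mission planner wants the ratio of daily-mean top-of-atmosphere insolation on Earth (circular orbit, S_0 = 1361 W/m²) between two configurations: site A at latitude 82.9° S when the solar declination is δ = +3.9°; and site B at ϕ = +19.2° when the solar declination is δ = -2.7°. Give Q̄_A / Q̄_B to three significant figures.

— Configuration A (ϕ=-82.9°):
cos h₀ = −tan(-82.9°) tan(+3.900°) = 0.5473, h₀ = 0.9916 rad.
Bracket: h₀ sin ϕ sin δ + cos ϕ cos δ sin h₀ = 0.9916×-0.99233×0.06802 + 0.12360×0.99768×0.83692 = -0.066931 + 0.103203 = 0.036272.
Q̄ = (S_0/π) × [bracket] = (1361/π) × 0.036272 = 15.714 W/m².
— Configuration B (ϕ=+19.2°):
cos h₀ = −tan(+19.2°) tan(-2.700°) = 0.0164, h₀ = 1.5544 rad.
Bracket: h₀ sin ϕ sin δ + cos ϕ cos δ sin h₀ = 1.5544×0.32887×-0.04711 + 0.94438×0.99889×0.99987 = -0.024082 + 0.943209 = 0.919127.
Q̄ = (S_0/π) × [bracket] = (1361/π) × 0.919127 = 398.18 W/m².
Ratio Q̄_A / Q̄_B = 15.714 / 398.18 = 0.03946.

Q̄_A / Q̄_B ≈ 0.0395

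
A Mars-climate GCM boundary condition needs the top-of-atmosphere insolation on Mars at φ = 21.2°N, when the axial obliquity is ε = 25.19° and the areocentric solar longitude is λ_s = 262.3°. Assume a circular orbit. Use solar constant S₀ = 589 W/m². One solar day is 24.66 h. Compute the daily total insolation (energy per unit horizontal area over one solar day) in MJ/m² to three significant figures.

10.3 MJ/m²

sin δ = sin 25.19° × sin 262.3° = -0.42178, so δ = -24.947°.
cos H₀ = −tan(+21.2°) tan(-24.947°) = 0.1804, H₀ = 1.3894 rad.
Bracket: H₀ sin φ sin δ + cos φ cos δ sin H₀ = 1.3894×0.36162×-0.42178 + 0.93232×0.90670×0.98359 = -0.211917 + 0.831463 = 0.619546.
Q̄ = (S₀/π) × [bracket] = (589/π) × 0.619546 = 116.16 W/m².
Daily total = Q̄ × 24.66 h × 3600 s/h = 116.16 × 24.66 × 3600 / 10⁶ = 10.31 MJ/m².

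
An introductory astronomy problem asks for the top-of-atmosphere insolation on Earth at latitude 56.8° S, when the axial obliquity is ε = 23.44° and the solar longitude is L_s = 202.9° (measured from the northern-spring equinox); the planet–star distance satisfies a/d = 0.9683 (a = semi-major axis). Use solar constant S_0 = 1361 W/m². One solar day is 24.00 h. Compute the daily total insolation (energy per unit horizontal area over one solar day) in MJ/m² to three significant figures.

Solar declination: sin δ = sin ε · sin L_s = sin 23.44° × sin 202.9° = -0.15479, so δ = -8.905°.
cos h₀ = −tan(-56.8°) tan(-8.905°) = -0.2394, h₀ = 1.8126 rad.
Bracket: h₀ sin ϕ sin δ + cos ϕ cos δ sin h₀ = 1.8126×-0.83676×-0.15479 + 0.54756×0.98795×0.97091 = 0.234772 + 0.525225 = 0.759997.
Inverse-square distance factor (a/d)² = 0.9683² = 0.937605.
Q̄ = (S_0/π) × 0.937605 × [bracket] = (1361/π) × 0.937605 × 0.759997 = 308.70 W/m².
Daily total = Q̄ × 24.00 h × 3600 s/h = 308.70 × 24.00 × 3600 / 10⁶ = 26.67 MJ/m².

26.7 MJ/m²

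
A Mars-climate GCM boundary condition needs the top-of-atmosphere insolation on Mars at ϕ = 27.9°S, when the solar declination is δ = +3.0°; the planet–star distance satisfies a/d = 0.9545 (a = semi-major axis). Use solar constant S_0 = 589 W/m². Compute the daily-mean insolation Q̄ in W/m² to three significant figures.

Q̄ ≈ 144 W/m²

cos h₀ = −tan(-27.9°) tan(+3.000°) = 0.0277, h₀ = 1.5430 rad.
Bracket: h₀ sin ϕ sin δ + cos ϕ cos δ sin h₀ = 1.5430×-0.46793×0.05234 + 0.88377×0.99863×0.99961 = -0.037790 + 0.882215 = 0.844425.
Inverse-square distance factor (a/d)² = 0.9545² = 0.911070.
Q̄ = (S_0/π) × 0.911070 × [bracket] = (589/π) × 0.911070 × 0.844425 = 144.2 W/m².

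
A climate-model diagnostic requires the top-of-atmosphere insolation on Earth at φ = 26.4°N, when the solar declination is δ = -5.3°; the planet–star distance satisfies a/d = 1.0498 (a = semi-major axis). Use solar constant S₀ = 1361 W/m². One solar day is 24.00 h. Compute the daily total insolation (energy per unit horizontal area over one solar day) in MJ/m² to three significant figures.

cos H₀ = −tan(+26.4°) tan(-5.300°) = 0.0461, H₀ = 1.5247 rad.
Bracket: H₀ sin φ sin δ + cos φ cos δ sin H₀ = 1.5247×0.44464×-0.09237 + 0.89571×0.99572×0.99894 = -0.062622 + 0.890931 = 0.828309.
Inverse-square distance factor (a/d)² = 1.0498² = 1.102080.
Q̄ = (S₀/π) × 1.102080 × [bracket] = (1361/π) × 1.102080 × 0.828309 = 395.47 W/m².
Daily total = Q̄ × 24.00 h × 3600 s/h = 395.47 × 24.00 × 3600 / 10⁶ = 34.17 MJ/m².

34.2 MJ/m²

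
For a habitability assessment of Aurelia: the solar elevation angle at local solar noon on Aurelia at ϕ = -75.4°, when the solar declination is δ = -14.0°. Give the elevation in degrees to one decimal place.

28.6°

At local noon the hour angle is zero, so the zenith angle equals |ϕ − δ| = |-75.4° − (-14.000°)| = 61.400°.
Elevation = 90° − 61.400° = 28.6°.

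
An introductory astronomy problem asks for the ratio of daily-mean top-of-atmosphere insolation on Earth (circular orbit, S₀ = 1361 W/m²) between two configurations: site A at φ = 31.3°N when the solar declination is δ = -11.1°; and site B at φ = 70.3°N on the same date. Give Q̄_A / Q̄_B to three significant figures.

Q̄_A / Q̄_B ≈ 7.08

— Configuration A (φ=+31.3°):
cos H₀ = −tan(+31.3°) tan(-11.100°) = 0.1193, H₀ = 1.4512 rad.
Bracket: H₀ sin φ sin δ + cos φ cos δ sin H₀ = 1.4512×0.51952×-0.19252 + 0.85446×0.98129×0.99286 = -0.145146 + 0.832486 = 0.687340.
Q̄ = (S₀/π) × [bracket] = (1361/π) × 0.687340 = 297.77 W/m².
— Configuration B (φ=+70.3°):
cos H₀ = −tan(+70.3°) tan(-11.100°) = 0.5479, H₀ = 0.9909 rad.
Bracket: H₀ sin φ sin δ + cos φ cos δ sin H₀ = 0.9909×0.94147×-0.19252 + 0.33710×0.98129×0.83652 = -0.179602 + 0.276715 = 0.097113.
Q̄ = (S₀/π) × [bracket] = (1361/π) × 0.097113 = 42.071 W/m².
Ratio Q̄_A / Q̄_B = 297.77 / 42.071 = 7.078.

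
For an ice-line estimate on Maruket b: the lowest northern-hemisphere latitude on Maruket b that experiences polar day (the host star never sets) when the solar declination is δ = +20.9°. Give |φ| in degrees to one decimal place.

|φ| = 69.1°

Polar day requires cos H₀ = −tan φ tan δ ≤ −1, i.e. tan φ tan δ ≥ 1.
The boundary is |tan φ| · |tan δ| = 1, so |φ| = 90° − |δ| = 90° − 20.9° = 69.1° in the northern hemisphere.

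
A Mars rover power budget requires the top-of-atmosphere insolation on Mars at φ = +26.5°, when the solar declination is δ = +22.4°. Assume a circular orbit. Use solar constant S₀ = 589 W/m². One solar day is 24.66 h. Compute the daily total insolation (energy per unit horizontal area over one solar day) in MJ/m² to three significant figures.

18.5 MJ/m²

cos H₀ = −tan(+26.5°) tan(+22.400°) = -0.2055, H₀ = 1.7778 rad.
Bracket: H₀ sin φ sin δ + cos φ cos δ sin H₀ = 1.7778×0.44620×0.38107 + 0.89493×0.92455×0.97866 = 0.302285 + 0.809751 = 1.112036.
Q̄ = (S₀/π) × [bracket] = (589/π) × 1.112036 = 208.49 W/m².
Daily total = Q̄ × 24.66 h × 3600 s/h = 208.49 × 24.66 × 3600 / 10⁶ = 18.51 MJ/m².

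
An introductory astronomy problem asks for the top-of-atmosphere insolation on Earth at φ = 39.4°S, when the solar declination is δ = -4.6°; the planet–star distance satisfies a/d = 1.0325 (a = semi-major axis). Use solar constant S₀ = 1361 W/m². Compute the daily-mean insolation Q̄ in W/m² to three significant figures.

Q̄ ≈ 393 W/m²

cos H₀ = −tan(-39.4°) tan(-4.600°) = -0.0661, H₀ = 1.6369 rad.
Bracket: H₀ sin φ sin δ + cos φ cos δ sin H₀ = 1.6369×-0.63473×-0.08020 + 0.77273×0.99678×0.99781 = 0.083327 + 0.768555 = 0.851882.
Inverse-square distance factor (a/d)² = 1.0325² = 1.066056.
Q̄ = (S₀/π) × 1.066056 × [bracket] = (1361/π) × 1.066056 × 0.851882 = 393.4 W/m².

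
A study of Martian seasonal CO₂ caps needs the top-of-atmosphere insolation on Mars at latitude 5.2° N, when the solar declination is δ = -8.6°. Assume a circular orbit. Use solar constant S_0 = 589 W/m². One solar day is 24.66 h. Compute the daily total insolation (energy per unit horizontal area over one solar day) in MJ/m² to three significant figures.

16.0 MJ/m²

cos h₀ = −tan(+5.2°) tan(-8.600°) = 0.0138, h₀ = 1.5570 rad.
Bracket: h₀ sin ϕ sin δ + cos ϕ cos δ sin h₀ = 1.5570×0.09063×-0.14954 + 0.99588×0.98876×0.99991 = -0.021102 + 0.984598 = 0.963496.
Q̄ = (S_0/π) × [bracket] = (589/π) × 0.963496 = 180.64 W/m².
Daily total = Q̄ × 24.66 h × 3600 s/h = 180.64 × 24.66 × 3600 / 10⁶ = 16.04 MJ/m².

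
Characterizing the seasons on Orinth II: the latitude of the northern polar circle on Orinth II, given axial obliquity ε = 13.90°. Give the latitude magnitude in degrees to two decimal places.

76.10°

The polar circle is the lowest latitude that experiences at least one full rotation of continuous daylight at the northern-summer solstice; it lies at |φ| = 90° − ε = 90° − 13.90° = 76.10°.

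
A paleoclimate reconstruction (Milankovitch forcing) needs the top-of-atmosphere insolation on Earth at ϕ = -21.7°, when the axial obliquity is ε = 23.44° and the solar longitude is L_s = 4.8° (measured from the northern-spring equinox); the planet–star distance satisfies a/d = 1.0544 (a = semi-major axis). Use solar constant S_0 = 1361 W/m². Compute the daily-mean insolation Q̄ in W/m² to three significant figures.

Q̄ ≈ 438 W/m²

Solar declination: sin δ = sin ε · sin L_s = sin 23.44° × sin 4.8° = 0.03329, so δ = +1.908°.
cos h₀ = −tan(-21.7°) tan(+1.908°) = 0.0133, h₀ = 1.5575 rad.
Bracket: h₀ sin ϕ sin δ + cos ϕ cos δ sin h₀ = 1.5575×-0.36975×0.03329 + 0.92913×0.99945×0.99991 = -0.019171 + 0.928535 = 0.909364.
Inverse-square distance factor (a/d)² = 1.0544² = 1.111759.
Q̄ = (S_0/π) × 1.111759 × [bracket] = (1361/π) × 1.111759 × 0.909364 = 438.0 W/m².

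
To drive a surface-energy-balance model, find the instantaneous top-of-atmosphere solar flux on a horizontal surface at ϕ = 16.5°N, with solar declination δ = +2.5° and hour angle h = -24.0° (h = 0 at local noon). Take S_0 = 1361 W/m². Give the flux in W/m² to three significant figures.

1.21e+03 W/m²

cos θ_z = sin ϕ sin δ + cos ϕ cos δ cos h = 0.012389 + 0.875092 = 0.887481.
Flux = S_0 · cos θ_z = 1361 × 0.887481 = 1208 W/m².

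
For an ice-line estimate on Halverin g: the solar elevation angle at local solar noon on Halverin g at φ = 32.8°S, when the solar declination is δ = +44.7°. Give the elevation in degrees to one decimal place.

At local noon the hour angle is zero, so the zenith angle equals |φ − δ| = |-32.8° − (+44.700°)| = 77.500°.
Elevation = 90° − 77.500° = 12.5°.

12.5°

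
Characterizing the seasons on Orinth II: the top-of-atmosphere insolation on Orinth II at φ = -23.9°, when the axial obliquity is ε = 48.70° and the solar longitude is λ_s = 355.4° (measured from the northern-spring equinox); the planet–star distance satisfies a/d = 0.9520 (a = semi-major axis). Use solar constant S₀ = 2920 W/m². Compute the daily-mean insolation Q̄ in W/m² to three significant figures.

Q̄ ≈ 801 W/m²

Solar declination: sin δ = sin ε · sin λ_s = sin 48.70° × sin 355.4° = -0.06025, so δ = -3.454°.
cos H₀ = −tan(-23.9°) tan(-3.454°) = -0.0267, H₀ = 1.5975 rad.
Bracket: H₀ sin φ sin δ + cos φ cos δ sin H₀ = 1.5975×-0.40514×-0.06025 + 0.91425×0.99818×0.99964 = 0.038994 + 0.912258 = 0.951252.
Inverse-square distance factor (a/d)² = 0.9520² = 0.906304.
Q̄ = (S₀/π) × 0.906304 × [bracket] = (2920/π) × 0.906304 × 0.951252 = 801.3 W/m².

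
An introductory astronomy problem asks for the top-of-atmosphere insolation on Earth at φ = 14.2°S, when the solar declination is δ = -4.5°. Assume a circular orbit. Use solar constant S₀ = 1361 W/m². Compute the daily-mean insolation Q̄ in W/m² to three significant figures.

cos H₀ = −tan(-14.2°) tan(-4.500°) = -0.0199, H₀ = 1.5907 rad.
Bracket: H₀ sin φ sin δ + cos φ cos δ sin H₀ = 1.5907×-0.24531×-0.07846 + 0.96945×0.99692×0.99980 = 0.030616 + 0.966271 = 0.996887.
Q̄ = (S₀/π) × [bracket] = (1361/π) × 0.996887 = 431.9 W/m².

Q̄ ≈ 432 W/m²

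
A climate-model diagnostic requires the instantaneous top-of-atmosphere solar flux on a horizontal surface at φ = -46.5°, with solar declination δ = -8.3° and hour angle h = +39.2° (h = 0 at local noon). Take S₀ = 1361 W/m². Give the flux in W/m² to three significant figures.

cos θ_z = sin φ sin δ + cos φ cos δ cos h = 0.104712 + 0.527849 = 0.632561.
Flux = S₀ · cos θ_z = 1361 × 0.632561 = 860.9 W/m².

861 W/m²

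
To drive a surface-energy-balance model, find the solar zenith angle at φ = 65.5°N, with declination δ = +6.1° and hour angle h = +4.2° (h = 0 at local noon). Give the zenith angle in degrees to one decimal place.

cos θ_z = sin φ sin δ + cos φ cos δ cos h = 0.096696 + 0.411238 = 0.507934.
θ_z = arccos(0.507934) = 59.5°.

θ_z = 59.5°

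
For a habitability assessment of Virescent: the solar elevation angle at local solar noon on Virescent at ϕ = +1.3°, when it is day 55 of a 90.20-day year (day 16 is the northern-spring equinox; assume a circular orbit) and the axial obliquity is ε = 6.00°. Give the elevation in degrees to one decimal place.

88.8°

Solar longitude: L_s = 360° × (55 − 16)/90.20 = 155.654°.
sin δ = sin 6.00° × sin 155.654° = 0.04309, so δ = +2.470°.
At local noon the hour angle is zero, so the zenith angle equals |ϕ − δ| = |+1.3° − (+2.470°)| = 1.170°.
Elevation = 90° − 1.170° = 88.8°.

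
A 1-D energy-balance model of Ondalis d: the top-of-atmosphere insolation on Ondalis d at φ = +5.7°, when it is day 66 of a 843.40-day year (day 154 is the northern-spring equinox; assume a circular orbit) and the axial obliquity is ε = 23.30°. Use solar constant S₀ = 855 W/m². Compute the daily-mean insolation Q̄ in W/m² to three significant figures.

Solar longitude: λ_s = 360° × (66 − 154)/843.40 = -37.562°, i.e. -37.562° + 360° = 322.438°.
sin δ = sin 23.30° × sin 322.438° = -0.24113, so δ = -13.953°.
cos H₀ = −tan(+5.7°) tan(-13.953°) = 0.0248, H₀ = 1.5460 rad.
Bracket: H₀ sin φ sin δ + cos φ cos δ sin H₀ = 1.5460×0.09932×-0.24113 + 0.99506×0.97049×0.99969 = -0.037025 + 0.965396 = 0.928371.
Q̄ = (S₀/π) × [bracket] = (855/π) × 0.928371 = 252.7 W/m².

Q̄ ≈ 253 W/m²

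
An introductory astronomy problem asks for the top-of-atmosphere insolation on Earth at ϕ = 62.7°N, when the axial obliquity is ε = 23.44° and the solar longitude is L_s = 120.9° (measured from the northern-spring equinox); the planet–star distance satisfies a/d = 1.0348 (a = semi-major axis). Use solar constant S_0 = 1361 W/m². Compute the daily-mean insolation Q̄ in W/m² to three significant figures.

Q̄ ≈ 473 W/m²

Solar declination: sin δ = sin ε · sin L_s = sin 23.44° × sin 120.9° = 0.34133, so δ = +19.958°.
cos h₀ = −tan(+62.7°) tan(+19.958°) = -0.7036, h₀ = 2.3512 rad.
Bracket: h₀ sin ϕ sin δ + cos ϕ cos δ sin h₀ = 2.3512×0.88862×0.34133 + 0.45865×0.93994×0.71063 = 0.713149 + 0.306355 = 1.019504.
Inverse-square distance factor (a/d)² = 1.0348² = 1.070811.
Q̄ = (S_0/π) × 1.070811 × [bracket] = (1361/π) × 1.070811 × 1.019504 = 472.9 W/m².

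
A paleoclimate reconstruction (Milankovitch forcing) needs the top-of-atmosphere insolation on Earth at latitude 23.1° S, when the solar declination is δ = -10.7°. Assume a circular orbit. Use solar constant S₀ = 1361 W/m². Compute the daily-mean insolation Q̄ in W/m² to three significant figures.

Q̄ ≈ 442 W/m²

cos H₀ = −tan(-23.1°) tan(-10.700°) = -0.0806, H₀ = 1.6515 rad.
Bracket: H₀ sin φ sin δ + cos φ cos δ sin H₀ = 1.6515×-0.39234×-0.18567 + 0.91982×0.98261×0.99675 = 0.120305 + 0.900887 = 1.021192.
Q̄ = (S₀/π) × [bracket] = (1361/π) × 1.021192 = 442.4 W/m².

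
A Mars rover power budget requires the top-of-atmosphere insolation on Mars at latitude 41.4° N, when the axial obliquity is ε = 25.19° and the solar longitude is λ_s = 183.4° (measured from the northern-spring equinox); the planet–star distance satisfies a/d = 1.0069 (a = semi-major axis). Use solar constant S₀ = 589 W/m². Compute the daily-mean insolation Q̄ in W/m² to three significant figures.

Q̄ ≈ 138 W/m²

Solar declination: sin δ = sin ε · sin λ_s = sin 25.19° × sin 183.4° = -0.02524, so δ = -1.446°.
cos H₀ = −tan(+41.4°) tan(-1.446°) = 0.0223, H₀ = 1.5485 rad.
Bracket: H₀ sin φ sin δ + cos φ cos δ sin H₀ = 1.5485×0.66131×-0.02524 + 0.75011×0.99968×0.99975 = -0.025847 + 0.749682 = 0.723835.
Inverse-square distance factor (a/d)² = 1.0069² = 1.013848.
Q̄ = (S₀/π) × 1.013848 × [bracket] = (589/π) × 1.013848 × 0.723835 = 137.6 W/m².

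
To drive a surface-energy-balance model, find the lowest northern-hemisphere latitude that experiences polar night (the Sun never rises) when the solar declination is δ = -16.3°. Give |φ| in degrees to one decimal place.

Polar night requires cos H₀ = −tan φ tan δ ≥ 1, i.e. tan φ tan δ ≤ −1.
The boundary is |tan φ| · |tan δ| = 1, so |φ| = 90° − |δ| = 90° − 16.3° = 73.7° in the northern hemisphere.

|φ| = 73.7°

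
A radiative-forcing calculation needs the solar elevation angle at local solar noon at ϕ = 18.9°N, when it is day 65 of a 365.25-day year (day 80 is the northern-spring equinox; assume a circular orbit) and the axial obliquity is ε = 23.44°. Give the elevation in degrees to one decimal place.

65.3°

Solar longitude: L_s = 360° × (65 − 80)/365.25 = -14.784°, i.e. -14.784° + 360° = 345.216°.
sin δ = sin 23.44° × sin 345.216° = -0.10151, so δ = -5.826°.
At local noon the hour angle is zero, so the zenith angle equals |ϕ − δ| = |+18.9° − (-5.826°)| = 24.726°.
Elevation = 90° − 24.726° = 65.3°.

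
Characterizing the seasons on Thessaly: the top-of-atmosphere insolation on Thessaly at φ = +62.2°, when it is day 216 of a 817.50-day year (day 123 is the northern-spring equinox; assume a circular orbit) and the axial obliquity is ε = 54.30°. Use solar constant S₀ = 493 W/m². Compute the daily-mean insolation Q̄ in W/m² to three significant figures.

Q̄ ≈ 232 W/m²

Solar longitude: λ_s = 360° × (216 − 123)/817.50 = 40.954°.
sin δ = sin 54.30° × sin 40.954° = 0.53228, so δ = +32.160°.
cos H₀ = −tan(+62.2°) tan(+32.160°) = -1.1925 ≤ −1 ⇒ polar day, H₀ = π.
Bracket: H₀ sin φ sin δ + cos φ cos δ sin H₀ = 3.1416×0.88458×0.53228 + 0.46639×0.84657×0.00000 = 1.479204 + 0.000000 = 1.479204.
Q̄ = (S₀/π) × [bracket] = (493/π) × 1.479204 = 232.1 W/m².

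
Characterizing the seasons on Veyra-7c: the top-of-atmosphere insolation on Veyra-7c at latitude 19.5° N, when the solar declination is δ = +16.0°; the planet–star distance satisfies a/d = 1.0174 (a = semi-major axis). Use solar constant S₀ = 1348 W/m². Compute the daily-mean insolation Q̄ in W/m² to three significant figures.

Q̄ ≈ 469 W/m²

cos H₀ = −tan(+19.5°) tan(+16.000°) = -0.1015, H₀ = 1.6725 rad.
Bracket: H₀ sin φ sin δ + cos φ cos δ sin H₀ = 1.6725×0.33381×0.27564 + 0.94264×0.96126×0.99483 = 0.153889 + 0.901437 = 1.055326.
Inverse-square distance factor (a/d)² = 1.0174² = 1.035103.
Q̄ = (S₀/π) × 1.035103 × [bracket] = (1348/π) × 1.035103 × 1.055326 = 468.7 W/m².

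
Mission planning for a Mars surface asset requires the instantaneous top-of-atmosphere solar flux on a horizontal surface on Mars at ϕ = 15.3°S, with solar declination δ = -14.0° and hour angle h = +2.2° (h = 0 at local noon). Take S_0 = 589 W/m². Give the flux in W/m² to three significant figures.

cos θ_z = sin ϕ sin δ + cos ϕ cos δ cos h = 0.063837 + 0.935216 = 0.999053.
Flux = S_0 · cos θ_z = 589 × 0.999053 = 588.4 W/m².

588 W/m²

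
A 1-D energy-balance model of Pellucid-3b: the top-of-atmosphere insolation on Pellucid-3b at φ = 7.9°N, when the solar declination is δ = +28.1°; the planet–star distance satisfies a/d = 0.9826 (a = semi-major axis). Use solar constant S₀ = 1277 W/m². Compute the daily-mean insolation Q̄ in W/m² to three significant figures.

cos H₀ = −tan(+7.9°) tan(+28.100°) = -0.0741, H₀ = 1.6450 rad.
Bracket: H₀ sin φ sin δ + cos φ cos δ sin H₀ = 1.6450×0.13744×0.47101 + 0.99051×0.88213×0.99725 = 0.106490 + 0.871356 = 0.977846.
Inverse-square distance factor (a/d)² = 0.9826² = 0.965503.
Q̄ = (S₀/π) × 0.965503 × [bracket] = (1277/π) × 0.965503 × 0.977846 = 383.8 W/m².

Q̄ ≈ 384 W/m²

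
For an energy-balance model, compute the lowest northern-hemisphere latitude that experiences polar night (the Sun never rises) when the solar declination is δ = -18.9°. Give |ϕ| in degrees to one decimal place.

Polar night requires cos h₀ = −tan ϕ tan δ ≥ 1, i.e. tan ϕ tan δ ≤ −1.
The boundary is |tan ϕ| · |tan δ| = 1, so |ϕ| = 90° − |δ| = 90° − 18.9° = 71.1° in the northern hemisphere.

|ϕ| = 71.1°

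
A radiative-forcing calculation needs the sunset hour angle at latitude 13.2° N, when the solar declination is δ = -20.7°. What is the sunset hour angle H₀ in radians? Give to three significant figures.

H₀ = 1.48 rad

cos H₀ = −tan φ · tan δ = −tan(+13.2°) × tan(-20.700°) = 0.0886, so H₀ = 1.4821 rad = 84.92°.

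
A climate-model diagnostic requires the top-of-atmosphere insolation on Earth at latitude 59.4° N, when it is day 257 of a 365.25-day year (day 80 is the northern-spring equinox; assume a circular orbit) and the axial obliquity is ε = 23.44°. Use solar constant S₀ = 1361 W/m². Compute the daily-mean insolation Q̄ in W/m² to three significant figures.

Q̄ ≈ 243 W/m²

Solar longitude: λ_s = 360° × (257 − 80)/365.25 = 174.456°.
sin δ = sin 23.44° × sin 174.456° = 0.03843, so δ = +2.203°.
cos H₀ = −tan(+59.4°) tan(+2.203°) = -0.0650, H₀ = 1.6359 rad.
Bracket: H₀ sin φ sin δ + cos φ cos δ sin H₀ = 1.6359×0.86074×0.03843 + 0.50904×0.99926×0.99788 = 0.054113 + 0.507585 = 0.561698.
Q̄ = (S₀/π) × [bracket] = (1361/π) × 0.561698 = 243.3 W/m².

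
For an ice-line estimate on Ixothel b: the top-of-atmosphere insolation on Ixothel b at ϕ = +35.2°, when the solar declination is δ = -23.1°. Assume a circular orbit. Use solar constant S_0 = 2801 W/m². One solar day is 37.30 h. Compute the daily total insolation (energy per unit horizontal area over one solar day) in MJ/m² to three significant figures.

51.6 MJ/m²

cos h₀ = −tan(+35.2°) tan(-23.100°) = 0.3009, h₀ = 1.2652 rad.
Bracket: h₀ sin ϕ sin δ + cos ϕ cos δ sin h₀ = 1.2652×0.57643×-0.39234 + 0.81714×0.91982×0.95366 = -0.286133 + 0.716792 = 0.430659.
Q̄ = (S_0/π) × [bracket] = (2801/π) × 0.430659 = 383.97 W/m².
Daily total = Q̄ × 37.30 h × 3600 s/h = 383.97 × 37.30 × 3600 / 10⁶ = 51.56 MJ/m².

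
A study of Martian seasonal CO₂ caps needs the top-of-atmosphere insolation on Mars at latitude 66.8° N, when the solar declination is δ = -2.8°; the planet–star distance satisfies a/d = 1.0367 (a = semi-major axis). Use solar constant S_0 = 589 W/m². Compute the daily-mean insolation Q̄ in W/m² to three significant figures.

Q̄ ≈ 65.6 W/m²

cos h₀ = −tan(+66.8°) tan(-2.800°) = 0.1141, h₀ = 1.4564 rad.
Bracket: h₀ sin ϕ sin δ + cos ϕ cos δ sin h₀ = 1.4564×0.91914×-0.04885 + 0.39394×0.99881×0.99347 = -0.065392 + 0.390902 = 0.325510.
Inverse-square distance factor (a/d)² = 1.0367² = 1.074747.
Q̄ = (S_0/π) × 1.074747 × [bracket] = (589/π) × 1.074747 × 0.325510 = 65.59 W/m².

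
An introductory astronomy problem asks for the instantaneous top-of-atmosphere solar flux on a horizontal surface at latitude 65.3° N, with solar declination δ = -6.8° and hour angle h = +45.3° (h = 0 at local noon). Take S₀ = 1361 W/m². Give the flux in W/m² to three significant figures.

cos θ_z = sin φ sin δ + cos φ cos δ cos h = -0.107571 + 0.291858 = 0.184287.
Flux = S₀ · cos θ_z = 1361 × 0.184287 = 250.8 W/m².

251 W/m²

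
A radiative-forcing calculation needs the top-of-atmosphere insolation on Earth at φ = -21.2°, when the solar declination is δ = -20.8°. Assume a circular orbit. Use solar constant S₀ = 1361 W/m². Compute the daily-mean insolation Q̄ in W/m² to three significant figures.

cos H₀ = −tan(-21.2°) tan(-20.800°) = -0.1473, H₀ = 1.7187 rad.
Bracket: H₀ sin φ sin δ + cos φ cos δ sin H₀ = 1.7187×-0.36162×-0.35511 + 0.93232×0.93483×0.98909 = 0.220707 + 0.862052 = 1.082759.
Q̄ = (S₀/π) × [bracket] = (1361/π) × 1.082759 = 469.1 W/m².

Q̄ ≈ 469 W/m²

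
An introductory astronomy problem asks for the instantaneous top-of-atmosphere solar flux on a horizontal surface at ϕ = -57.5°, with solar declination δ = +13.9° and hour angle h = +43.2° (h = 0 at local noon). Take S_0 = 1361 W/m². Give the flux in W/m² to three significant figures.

242 W/m²

cos θ_z = sin ϕ sin δ + cos ϕ cos δ cos h = -0.202606 + 0.380205 = 0.177599.
Flux = S_0 · cos θ_z = 1361 × 0.177599 = 241.7 W/m².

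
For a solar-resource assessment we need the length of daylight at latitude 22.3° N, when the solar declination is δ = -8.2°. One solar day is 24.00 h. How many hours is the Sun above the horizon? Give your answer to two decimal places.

11.55 h

cos h₀ = −tan ϕ · tan δ = −tan(+22.3°) × tan(-8.200°) = 0.0591, so h₀ = 1.5117 rad = 86.61°.
Daylight = 2h₀/(2π) × 24.00 h = (1.5117/π) × 24.00 = 11.55 h.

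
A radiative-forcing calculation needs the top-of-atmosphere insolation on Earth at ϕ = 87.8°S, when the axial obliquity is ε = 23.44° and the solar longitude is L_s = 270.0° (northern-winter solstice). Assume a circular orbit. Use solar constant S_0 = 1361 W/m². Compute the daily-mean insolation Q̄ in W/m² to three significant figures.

Q̄ ≈ 541 W/m²

Solar declination: sin δ = sin ε · sin L_s = sin 23.44° × sin 270.0° = -0.39779, so δ = -23.440°.
cos h₀ = −tan(-87.8°) tan(-23.440°) = -11.2861 ≤ −1 ⇒ polar day, h₀ = π.
Bracket: h₀ sin ϕ sin δ + cos ϕ cos δ sin h₀ = 3.1416×-0.99926×-0.39779 + 0.03839×0.91748×0.00000 = 1.248772 + 0.000000 = 1.248772.
Q̄ = (S_0/π) × [bracket] = (1361/π) × 1.248772 = 541.0 W/m².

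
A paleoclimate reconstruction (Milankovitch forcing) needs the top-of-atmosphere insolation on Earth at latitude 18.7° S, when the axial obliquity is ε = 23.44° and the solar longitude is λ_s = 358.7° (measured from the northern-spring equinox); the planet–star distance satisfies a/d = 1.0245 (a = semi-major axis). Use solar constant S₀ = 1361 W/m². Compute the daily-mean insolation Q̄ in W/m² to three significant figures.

Solar declination: sin δ = sin ε · sin λ_s = sin 23.44° × sin 358.7° = -0.00902, so δ = -0.517°.
cos H₀ = −tan(-18.7°) tan(-0.517°) = -0.0031, H₀ = 1.5739 rad.
Bracket: H₀ sin φ sin δ + cos φ cos δ sin H₀ = 1.5739×-0.32061×-0.00902 + 0.94721×0.99996×1.00000 = 0.004552 + 0.947172 = 0.951724.
Inverse-square distance factor (a/d)² = 1.0245² = 1.049600.
Q̄ = (S₀/π) × 1.049600 × [bracket] = (1361/π) × 1.049600 × 0.951724 = 432.8 W/m².

Q̄ ≈ 433 W/m²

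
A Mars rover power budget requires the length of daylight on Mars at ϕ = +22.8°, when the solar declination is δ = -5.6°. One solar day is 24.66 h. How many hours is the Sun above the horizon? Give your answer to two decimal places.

cos h₀ = −tan ϕ · tan δ = −tan(+22.8°) × tan(-5.600°) = 0.0412, so h₀ = 1.5296 rad = 87.64°.
Daylight = 2h₀/(2π) × 24.66 h = (1.5296/π) × 24.66 = 12.01 h.

12.01 h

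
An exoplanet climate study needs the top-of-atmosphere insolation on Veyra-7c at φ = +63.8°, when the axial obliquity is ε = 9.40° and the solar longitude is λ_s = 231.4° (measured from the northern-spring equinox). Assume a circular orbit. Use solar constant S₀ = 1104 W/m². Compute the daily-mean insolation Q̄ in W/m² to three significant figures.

Solar declination: sin δ = sin ε · sin λ_s = sin 9.40° × sin 231.4° = -0.12764, so δ = -7.333°.
cos H₀ = −tan(+63.8°) tan(-7.333°) = 0.2615, H₀ = 1.3062 rad.
Bracket: H₀ sin φ sin δ + cos φ cos δ sin H₀ = 1.3062×0.89726×-0.12764 + 0.44151×0.99182×0.96519 = -0.149594 + 0.422655 = 0.273061.
Q̄ = (S₀/π) × [bracket] = (1104/π) × 0.273061 = 95.96 W/m².

Q̄ ≈ 96.0 W/m²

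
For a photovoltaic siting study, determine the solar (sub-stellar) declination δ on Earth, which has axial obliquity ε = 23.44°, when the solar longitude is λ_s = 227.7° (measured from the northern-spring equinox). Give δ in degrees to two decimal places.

sin δ = sin ε · sin λ_s = sin 23.44° × sin 227.7° = -0.294217.
δ = arcsin(-0.294217) = -17.11°.

δ = -17.11°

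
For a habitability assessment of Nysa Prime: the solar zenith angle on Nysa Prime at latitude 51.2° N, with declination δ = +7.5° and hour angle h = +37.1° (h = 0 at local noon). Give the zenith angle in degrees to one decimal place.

θ_z = 53.3°

cos θ_z = sin φ sin δ + cos φ cos δ cos h = 0.101724 + 0.495494 = 0.597218.
θ_z = arccos(0.597218) = 53.3°.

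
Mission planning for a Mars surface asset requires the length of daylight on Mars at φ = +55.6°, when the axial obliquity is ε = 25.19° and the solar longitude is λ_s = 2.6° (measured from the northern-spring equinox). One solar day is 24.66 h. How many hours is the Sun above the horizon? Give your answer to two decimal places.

Solar declination: sin δ = sin ε · sin λ_s = sin 25.19° × sin 2.6° = 0.01931, so δ = +1.106°.
cos H₀ = −tan φ · tan δ = −tan(+55.6°) × tan(+1.106°) = -0.0282, so H₀ = 1.5990 rad = 91.62°.
Daylight = 2H₀/(2π) × 24.66 h = (1.5990/π) × 24.66 = 12.55 h.

12.55 h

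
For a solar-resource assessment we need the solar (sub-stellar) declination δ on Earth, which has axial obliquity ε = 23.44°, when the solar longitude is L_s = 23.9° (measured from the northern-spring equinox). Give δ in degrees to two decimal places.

sin δ = sin ε · sin L_s = sin 23.44° × sin 23.9° = 0.161161.
δ = arcsin(0.161161) = +9.27°.

δ = +9.27°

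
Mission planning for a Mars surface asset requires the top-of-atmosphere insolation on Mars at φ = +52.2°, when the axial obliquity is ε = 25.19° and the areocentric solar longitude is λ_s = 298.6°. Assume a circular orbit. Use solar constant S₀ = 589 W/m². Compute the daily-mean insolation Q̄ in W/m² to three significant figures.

Q̄ ≈ 34.4 W/m²

sin δ = sin 25.19° × sin 298.6° = -0.37369, so δ = -21.943°.
cos H₀ = −tan(+52.2°) tan(-21.943°) = 0.5194, H₀ = 1.0247 rad.
Bracket: H₀ sin φ sin δ + cos φ cos δ sin H₀ = 1.0247×0.79016×-0.37369 + 0.61291×0.92755×0.85454 = -0.302568 + 0.485810 = 0.183242.
Q̄ = (S₀/π) × [bracket] = (589/π) × 0.183242 = 34.36 W/m².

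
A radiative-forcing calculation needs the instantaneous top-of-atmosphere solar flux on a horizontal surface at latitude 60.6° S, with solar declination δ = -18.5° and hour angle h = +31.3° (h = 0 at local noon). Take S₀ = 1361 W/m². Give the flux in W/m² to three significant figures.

918 W/m²

cos θ_z = sin φ sin δ + cos φ cos δ cos h = 0.276440 + 0.397781 = 0.674221.
Flux = S₀ · cos θ_z = 1361 × 0.674221 = 917.6 W/m².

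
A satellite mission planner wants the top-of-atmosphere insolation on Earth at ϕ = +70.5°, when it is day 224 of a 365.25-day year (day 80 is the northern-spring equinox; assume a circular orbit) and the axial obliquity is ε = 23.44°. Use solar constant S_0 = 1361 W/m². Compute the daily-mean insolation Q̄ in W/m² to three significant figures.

Q̄ ≈ 335 W/m²

Solar longitude: L_s = 360° × (224 − 80)/365.25 = 141.930°.
sin δ = sin 23.44° × sin 141.930° = 0.24528, so δ = +14.199°.
cos h₀ = −tan(+70.5°) tan(+14.199°) = -0.7145, h₀ = 2.3667 rad.
Bracket: h₀ sin ϕ sin δ + cos ϕ cos δ sin h₀ = 2.3667×0.94264×0.24528 + 0.33381×0.96945×0.69965 = 0.547206 + 0.226415 = 0.773621.
Q̄ = (S_0/π) × [bracket] = (1361/π) × 0.773621 = 335.1 W/m².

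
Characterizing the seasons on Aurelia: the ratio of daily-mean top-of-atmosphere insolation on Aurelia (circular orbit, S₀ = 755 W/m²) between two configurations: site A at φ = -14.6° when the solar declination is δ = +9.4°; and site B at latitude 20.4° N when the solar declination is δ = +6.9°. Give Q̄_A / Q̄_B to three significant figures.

Q̄_A / Q̄_B ≈ 0.893

— Configuration A (φ=-14.6°):
cos H₀ = −tan(-14.6°) tan(+9.400°) = 0.0431, H₀ = 1.5277 rad.
Bracket: H₀ sin φ sin δ + cos φ cos δ sin H₀ = 1.5277×-0.25207×0.16333 + 0.96771×0.98657×0.99907 = -0.062896 + 0.953826 = 0.890930.
Q̄ = (S₀/π) × [bracket] = (755/π) × 0.890930 = 214.11 W/m².
— Configuration B (φ=+20.4°):
cos H₀ = −tan(+20.4°) tan(+6.900°) = -0.0450, H₀ = 1.6158 rad.
Bracket: H₀ sin φ sin δ + cos φ cos δ sin H₀ = 1.6158×0.34857×0.12014 + 0.93728×0.99276×0.99899 = 0.067665 + 0.929554 = 0.997219.
Q̄ = (S₀/π) × [bracket] = (755/π) × 0.997219 = 239.66 W/m².
Ratio Q̄_A / Q̄_B = 214.11 / 239.66 = 0.8934.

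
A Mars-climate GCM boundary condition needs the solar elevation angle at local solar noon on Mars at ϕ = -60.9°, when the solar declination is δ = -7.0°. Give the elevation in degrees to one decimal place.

At local noon the hour angle is zero, so the zenith angle equals |ϕ − δ| = |-60.9° − (-7.000°)| = 53.900°.
Elevation = 90° − 53.900° = 36.1°.

36.1°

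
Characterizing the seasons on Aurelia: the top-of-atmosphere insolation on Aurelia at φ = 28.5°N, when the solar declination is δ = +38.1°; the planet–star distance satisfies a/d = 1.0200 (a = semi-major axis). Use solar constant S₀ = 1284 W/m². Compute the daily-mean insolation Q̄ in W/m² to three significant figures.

cos H₀ = −tan(+28.5°) tan(+38.100°) = -0.4257, H₀ = 2.0106 rad.
Bracket: H₀ sin φ sin δ + cos φ cos δ sin H₀ = 2.0106×0.47716×0.61704 + 0.87882×0.78694×0.90485 = 0.591975 + 0.625775 = 1.217750.
Inverse-square distance factor (a/d)² = 1.0200² = 1.040400.
Q̄ = (S₀/π) × 1.040400 × [bracket] = (1284/π) × 1.040400 × 1.217750 = 517.8 W/m².

Q̄ ≈ 518 W/m²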